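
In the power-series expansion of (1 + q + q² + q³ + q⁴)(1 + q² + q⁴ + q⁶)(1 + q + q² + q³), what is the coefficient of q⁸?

(1 + q + q² + q³ + q⁴) has coefficients 1,1,1,1,1 for degrees 0…4.
(1 + q² + q⁴ + q⁶) has coefficients 1,0,1,0,1,0,1,0,0 for degrees 0…8.
Finally multiplying by (1 + q + q² + q³), the product of all factors after the first has coefficients 1,1,2,2,2,2,2,2,1 for degrees 0…8.
[q⁸] = 1·1 + 1·2 + 1·2 + 1·2 + 1·2 = 9.

9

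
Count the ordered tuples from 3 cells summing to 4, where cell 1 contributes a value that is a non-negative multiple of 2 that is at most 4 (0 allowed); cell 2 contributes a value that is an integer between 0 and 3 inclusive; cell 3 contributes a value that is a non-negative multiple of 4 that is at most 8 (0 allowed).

3

The generating function for the choices is (1 + y^2 + y^4)·(1 + y + y^2 + y^3)·(1 + y^4 + y^8); the count is [y^4].
(1 + y^2 + y^4) has coefficients 1,0,1,0,1 for degrees 0…4.
(1 + y + y^2 + y^3) has coefficients 1,1,1,1,0 for degrees 0…4.
Finally multiplying by (1 + y^4 + y^8), the product of all factors after the first has coefficients 1,1,1,1,1 for degrees 0…4.
[y^4] = 1·1 + 1·1 + 1·1 = 3.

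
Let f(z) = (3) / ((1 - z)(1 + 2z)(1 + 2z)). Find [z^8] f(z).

The denominator gives the recurrence a_n = −3a_(n−1) + 4a_(n−3) for n ≥ 3; the numerator fixes a_0 = 3, a_1 = -9, a_2 = 27.
Iterating: 3, -9, 27, -69, 171, -405, 939, -2133, 4779, so a_8 = 4779.

4779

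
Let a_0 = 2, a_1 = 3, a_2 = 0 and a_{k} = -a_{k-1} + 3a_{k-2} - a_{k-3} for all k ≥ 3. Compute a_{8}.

-406

The ordinary generating function has denominator 1 + z - 3z^2 + z^3.
Iterating the recurrence: a_0,…,a_{8} = 2, 3, 0, 7, -10, 31, -68, 171, -406.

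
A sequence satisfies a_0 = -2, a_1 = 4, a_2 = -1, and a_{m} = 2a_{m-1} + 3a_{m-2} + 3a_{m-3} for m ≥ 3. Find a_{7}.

478

The ordinary generating function has denominator 1 - 2q - 3q^2 - 3q^3.
Iterating the recurrence: a_0,…,a_{7} = -2, 4, -1, 4, 17, 43, 149, 478.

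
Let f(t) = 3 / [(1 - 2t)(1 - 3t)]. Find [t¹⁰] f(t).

525297

Partial fractions give a closed form: a_n = (-6)·2^n + (9)·3^n.
At n = 10: a_10 = 525297.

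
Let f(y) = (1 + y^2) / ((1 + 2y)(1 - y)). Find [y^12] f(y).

The denominator gives the recurrence a_n = −a_(n−1) + 2a_(n−2) for n ≥ 3; the numerator fixes a_0 = 1, a_1 = -1, a_2 = 4.
Iterating: 1, -1, 4, -6, 14, -26, 54, -106, 214, -426, 854, -1706, 3414, so a_12 = 3414.

3414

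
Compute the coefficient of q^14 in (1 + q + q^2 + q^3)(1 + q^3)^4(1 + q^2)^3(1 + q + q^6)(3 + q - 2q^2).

(1 + q + q^2 + q^3) has coefficients 1,1,1,1 for degrees 0…3.
(1 + q^3)^4 has coefficients 1,0,0,4,0,0,6,0,0,4,0,0,1,0,0 for degrees 0…14.
Multiplying by (1 + q^2)^3 gives running coefficients 1,0,3,4,3,12,7,12,18,8,18,12,7,12,3 for degrees 0…14.
Multiplying by (1 + q + q^6) gives running coefficients 1,1,3,7,7,15,20,19,33,30,29,42,26,31,33 for degrees 0…14.
Finally multiplying by (3 + q - 2q^2), the product of all factors after the first has coefficients 3,4,8,22,22,38,61,47,78,85,51,95,62,35,78 for degrees 0…14.
[q^14] = 1·78 + 1·35 + 1·62 + 1·95 = 270.

270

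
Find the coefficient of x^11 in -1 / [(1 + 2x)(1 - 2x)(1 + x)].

1365

Partial fractions give a closed form: a_n = (-1)·(-2)^n + (-1/3)·2^n + (1/3)·(-1)^n.
At n = 11: a_11 = 1365.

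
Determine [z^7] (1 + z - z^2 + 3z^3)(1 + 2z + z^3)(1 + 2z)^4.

256

(1 + z - z^2 + 3z^3) has coefficients 1,1,-1,3 for degrees 0…3.
(1 + 2z + z^3) has coefficients 1,2,0,1,0,0,0,0 for degrees 0…7.
Finally multiplying by (1 + 2z)^4, the product of all factors after the first has coefficients 1,10,40,81,88,56,32,16 for degrees 0…7.
[z^7] = 1·16 + 1·32 − 1·56 + 3·88 = 256.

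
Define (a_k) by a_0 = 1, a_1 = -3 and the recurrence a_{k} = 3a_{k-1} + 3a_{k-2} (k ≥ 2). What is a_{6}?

The ordinary generating function has denominator 1 - 3t - 3t^2.
Iterating the recurrence: a_0,…,a_{6} = 1, -3, -6, -27, -99, -378, -1431.

-1431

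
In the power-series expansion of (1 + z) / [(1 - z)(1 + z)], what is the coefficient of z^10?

1

Partial fractions give a closed form: a_n = (1)·1^n.
At n = 10: a_10 = 1.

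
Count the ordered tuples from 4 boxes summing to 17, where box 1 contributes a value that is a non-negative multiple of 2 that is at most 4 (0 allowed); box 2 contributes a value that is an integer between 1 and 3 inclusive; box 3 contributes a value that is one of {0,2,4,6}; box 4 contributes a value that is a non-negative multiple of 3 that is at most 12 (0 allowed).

The generating function for the choices is (1 + y² + y⁴)·(y + y² + y³)·(1 + y² + y⁴ + y⁶)·(1 + y³ + y⁶ + y⁹ + y¹²); the count is [y¹⁷].
(1 + y² + y⁴) has coefficients 1,0,1,0,1 for degrees 0…4.
(y + y² + y³) has coefficients 0,1,1,1,0,0,0,0,0,0,0,0,0,0,0,0,0,0 for degrees 0…17.
Multiplying by (1 + y² + y⁴ + y⁶) gives running coefficients 0,1,1,2,1,2,1,2,1,1,0,0,0,0,0,0,0,0 for degrees 0…17.
Finally multiplying by (1 + y³ + y⁶ + y⁹ + y¹²), the product of all factors after the first has coefficients 0,1,1,2,2,3,3,4,4,4,4,4,4,4,4,4,3,3 for degrees 0…17.
[y¹⁷] = 1·3 + 1·4 + 1·4 = 11.

11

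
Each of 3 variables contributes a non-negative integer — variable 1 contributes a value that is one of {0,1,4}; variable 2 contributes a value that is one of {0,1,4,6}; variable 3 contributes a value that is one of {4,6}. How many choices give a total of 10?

The generating function for the choices is (1 + y + y⁴)·(1 + y + y⁴ + y⁶)·(y⁴ + y⁶); the count is [y¹⁰].
(1 + y + y⁴) has coefficients 1,1,0,0,1 for degrees 0…4.
(1 + y + y⁴ + y⁶) has coefficients 1,1,0,0,1,0,1,0,0,0,0 for degrees 0…10.
Finally multiplying by (y⁴ + y⁶), the product of all factors after the first has coefficients 0,0,0,0,1,1,1,1,1,0,2 for degrees 0…10.
[y¹⁰] = 1·2 + 1·0 + 1·1 = 3.

3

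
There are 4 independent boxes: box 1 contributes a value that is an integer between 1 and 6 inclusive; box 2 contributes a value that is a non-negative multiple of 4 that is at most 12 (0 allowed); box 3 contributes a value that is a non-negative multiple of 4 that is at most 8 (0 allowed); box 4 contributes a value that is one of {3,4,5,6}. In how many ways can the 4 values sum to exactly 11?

The generating function for the choices is (t + t^2 + t^3 + t^4 + t^5 + t^6)·(1 + t^4 + t^8 + t^12)·(1 + t^4 + t^8)·(t^3 + t^4 + t^5 + t^6); the count is [t^11].
(t + t^2 + t^3 + t^4 + t^5 + t^6) has coefficients 0,1,1,1,1,1,1 for degrees 0…6.
(1 + t^4 + t^8 + t^12) has coefficients 1,0,0,0,1,0,0,0,1,0,0,0 for degrees 0…11.
Multiplying by (1 + t^4 + t^8) gives running coefficients 1,0,0,0,2,0,0,0,3,0,0,0 for degrees 0…11.
Finally multiplying by (t^3 + t^4 + t^5 + t^6), the product of all factors after the first has coefficients 0,0,0,1,1,1,1,2,2,2,2,3 for degrees 0…11.
[t^11] = 1·2 + 1·2 + 1·2 + 1·2 + 1·1 + 1·1 = 10.

10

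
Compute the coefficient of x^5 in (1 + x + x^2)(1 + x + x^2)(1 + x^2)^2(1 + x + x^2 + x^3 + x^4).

(1 + x + x^2) has coefficients 1,1,1 for degrees 0…2.
(1 + x + x^2) has coefficients 1,1,1,0,0,0 for degrees 0…5.
Multiplying by (1 + x^2)^2 gives running coefficients 1,1,3,2,3,1 for degrees 0…5.
Finally multiplying by (1 + x + x^2 + x^3 + x^4), the product of all factors after the first has coefficients 1,2,5,7,10,10 for degrees 0…5.
[x^5] = 1·10 + 1·10 + 1·7 = 27.

27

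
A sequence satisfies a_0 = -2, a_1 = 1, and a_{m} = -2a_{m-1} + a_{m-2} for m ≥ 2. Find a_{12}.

-25342

The ordinary generating function has denominator 1 + 2y - y^2.
Iterating the recurrence: a_0,…,a_{12} = -2, 1, -4, 9, -22, 53, -128, 309, -746, 1801, -4348, 10497, -25342.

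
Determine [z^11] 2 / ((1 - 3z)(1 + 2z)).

210938

The denominator gives the recurrence a_n = a_(n−1) + 6a_(n−2) for n ≥ 2; the numerator fixes a_0 = 2, a_1 = 2.
Iterating: 2, 2, 14, 26, 110, 266, 926, 2522, 8078, 23210, 71678, 210938, so a_11 = 210938.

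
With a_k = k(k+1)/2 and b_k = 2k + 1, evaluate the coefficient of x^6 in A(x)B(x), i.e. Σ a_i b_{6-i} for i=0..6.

Write out a_i and b_{6-i} for i = 0,…,6 and sum the products.
Σ = 0·13 + 1·11 + 3·9 + 6·7 + 10·5 + 15·3 + 21·1 = 196.

196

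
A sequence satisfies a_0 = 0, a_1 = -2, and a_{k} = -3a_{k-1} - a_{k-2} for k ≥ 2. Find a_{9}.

-5168

The ordinary generating function has denominator 1 + 3q + q^2.
Iterating the recurrence: a_0,…,a_{9} = 0, -2, 6, -16, 42, -110, 288, -754, 1974, -5168.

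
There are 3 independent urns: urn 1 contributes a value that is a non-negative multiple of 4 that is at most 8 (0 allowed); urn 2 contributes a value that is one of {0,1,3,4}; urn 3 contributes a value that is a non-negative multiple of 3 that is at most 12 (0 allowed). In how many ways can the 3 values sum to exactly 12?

4

The generating function for the choices is (1 + t⁴ + t⁸)·(1 + t + t³ + t⁴)·(1 + t³ + t⁶ + t⁹ + t¹²); the count is [t¹²].
(1 + t⁴ + t⁸) has coefficients 1,0,0,0,1,0,0,0,1 for degrees 0…8.
(1 + t + t³ + t⁴) has coefficients 1,1,0,1,1,0,0,0,0,0,0,0,0 for degrees 0…12.
Finally multiplying by (1 + t³ + t⁶ + t⁹ + t¹²), the product of all factors after the first has coefficients 1,1,0,2,2,0,2,2,0,2,2,0,2 for degrees 0…12.
[t¹²] = 1·2 + 1·0 + 1·2 = 4.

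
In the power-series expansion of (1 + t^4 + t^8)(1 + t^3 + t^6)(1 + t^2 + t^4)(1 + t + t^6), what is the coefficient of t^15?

(1 + t^4 + t^8) has coefficients 1,0,0,0,1,0,0,0,1 for degrees 0…8.
(1 + t^3 + t^6) has coefficients 1,0,0,1,0,0,1,0,0,0,0,0,0,0,0,0 for degrees 0…15.
Multiplying by (1 + t^2 + t^4) gives running coefficients 1,0,1,1,1,1,1,1,1,0,1,0,0,0,0,0 for degrees 0…15.
Finally multiplying by (1 + t + t^6), the product of all factors after the first has coefficients 1,1,1,2,2,2,3,2,3,2,2,2,1,1,1,0 for degrees 0…15.
[t^15] = 1·0 + 1·2 + 1·2 = 4.

4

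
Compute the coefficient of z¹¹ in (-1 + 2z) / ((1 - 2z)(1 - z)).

Partial fractions give a closed form: a_n = (-1)·1^n.
At n = 11: a_11 = -1.

-1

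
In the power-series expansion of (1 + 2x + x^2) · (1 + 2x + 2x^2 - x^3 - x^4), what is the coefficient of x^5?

(1 + 2x + x^2) has coefficients 1,2,1 for degrees 0…2.
(1 + 2x + 2x^2 - x^3 - x^4) has coefficients 1,2,2,-1,-1,0 for degrees 0…5.
[x^5] = 1·0 + 2·(-1) + 1·(-1) = -3.

-3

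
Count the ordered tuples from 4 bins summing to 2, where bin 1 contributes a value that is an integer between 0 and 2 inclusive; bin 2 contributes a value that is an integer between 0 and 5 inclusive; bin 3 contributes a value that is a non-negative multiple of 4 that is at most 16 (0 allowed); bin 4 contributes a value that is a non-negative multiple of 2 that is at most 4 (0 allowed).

4

The generating function for the choices is (1 + y + y^2)·(1 + y + y^2 + y^3 + y^4 + y^5)·(1 + y^4 + y^8 + y^12 + y^16)·(1 + y^2 + y^4); the count is [y^2].
(1 + y + y^2) has coefficients 1,1,1 for degrees 0…2.
(1 + y + y^2 + y^3 + y^4 + y^5) has coefficients 1,1,1 for degrees 0…2.
Multiplying by (1 + y^4 + y^8 + y^12 + y^16) gives running coefficients 1,1,1 for degrees 0…2.
Finally multiplying by (1 + y^2 + y^4), the product of all factors after the first has coefficients 1,1,2 for degrees 0…2.
[y^2] = 1·2 + 1·1 + 1·1 = 4.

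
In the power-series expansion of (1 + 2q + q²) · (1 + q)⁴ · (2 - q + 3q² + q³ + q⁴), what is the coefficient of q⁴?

62

(1 + 2q + q²) has coefficients 1,2,1 for degrees 0…2.
(1 + q)⁴ has coefficients 1,4,6,4,1 for degrees 0…4.
Finally multiplying by (2 - q + 3q² + q³ + q⁴), the product of all factors after the first has coefficients 2,7,11,15,21 for degrees 0…4.
[q⁴] = 1·21 + 2·15 + 1·11 = 62.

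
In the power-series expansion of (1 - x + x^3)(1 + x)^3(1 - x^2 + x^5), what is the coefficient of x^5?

5

(1 - x + x^3) has coefficients 1,-1,0,1 for degrees 0…3.
(1 + x)^3 has coefficients 1,3,3,1,0,0 for degrees 0…5.
Finally multiplying by (1 - x^2 + x^5), the product of all factors after the first has coefficients 1,3,2,-2,-3,0 for degrees 0…5.
[x^5] = 1·0 − 1·(-3) + 1·2 = 5.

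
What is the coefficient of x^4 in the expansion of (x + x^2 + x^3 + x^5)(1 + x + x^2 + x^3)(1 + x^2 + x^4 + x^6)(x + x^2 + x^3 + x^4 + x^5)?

7

(x + x^2 + x^3 + x^5) has coefficients 0,1,1,1,0 for degrees 0…4.
(1 + x + x^2 + x^3) has coefficients 1,1,1,1,0 for degrees 0…4.
Multiplying by (1 + x^2 + x^4 + x^6) gives running coefficients 1,1,2,2,2 for degrees 0…4.
Finally multiplying by (x + x^2 + x^3 + x^4 + x^5), the product of all factors after the first has coefficients 0,1,2,4,6 for degrees 0…4.
[x^4] = 1·4 + 1·2 + 1·1 = 7.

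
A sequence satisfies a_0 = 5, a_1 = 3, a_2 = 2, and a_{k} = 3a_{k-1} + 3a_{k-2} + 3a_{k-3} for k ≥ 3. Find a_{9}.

100899

The ordinary generating function has denominator 1 - 3y - 3y^2 - 3y^3.
Iterating the recurrence: a_0,…,a_{9} = 5, 3, 2, 30, 105, 411, 1638, 6462, 25533, 100899.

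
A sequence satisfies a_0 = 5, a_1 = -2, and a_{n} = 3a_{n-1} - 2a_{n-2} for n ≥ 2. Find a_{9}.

-3572

The ordinary generating function has denominator 1 - 3t + 2t^2.
Iterating the recurrence: a_0,…,a_{9} = 5, -2, -16, -44, -100, -212, -436, -884, -1780, -3572.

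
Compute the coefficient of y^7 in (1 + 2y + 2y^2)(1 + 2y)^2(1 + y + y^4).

16

(1 + 2y + 2y^2) has coefficients 1,2,2 for degrees 0…2.
(1 + 2y)^2 has coefficients 1,4,4,0,0,0,0,0 for degrees 0…7.
Finally multiplying by (1 + y + y^4), the product of all factors after the first has coefficients 1,5,8,4,1,4,4,0 for degrees 0…7.
[y^7] = 1·0 + 2·4 + 2·4 = 16.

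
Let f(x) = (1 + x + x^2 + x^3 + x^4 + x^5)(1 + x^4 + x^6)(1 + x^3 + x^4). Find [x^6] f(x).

(1 + x + x^2 + x^3 + x^4 + x^5) has coefficients 1,1,1,1,1,1 for degrees 0…5.
(1 + x^4 + x^6) has coefficients 1,0,0,0,1,0,1 for degrees 0…6.
Finally multiplying by (1 + x^3 + x^4), the product of all factors after the first has coefficients 1,0,0,1,2,0,1 for degrees 0…6.
[x^6] = 1·1 + 1·0 + 1·2 + 1·1 + 1·0 + 1·0 = 4.

4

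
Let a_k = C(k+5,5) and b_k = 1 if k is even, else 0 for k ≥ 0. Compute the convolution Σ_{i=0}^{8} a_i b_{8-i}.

The convolution is the t^8 coefficient of A(t)B(t).
Σ = 1·1 + 6·0 + 21·1 + 56·0 + 126·1 + 252·0 + 462·1 + 792·0 + 1287·1 = 1897.

1897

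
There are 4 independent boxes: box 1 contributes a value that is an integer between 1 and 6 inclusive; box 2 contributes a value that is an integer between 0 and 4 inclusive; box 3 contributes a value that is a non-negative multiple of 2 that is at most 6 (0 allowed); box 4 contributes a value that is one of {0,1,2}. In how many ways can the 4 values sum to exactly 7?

33

The generating function for the choices is (z + z^2 + z^3 + z^4 + z^5 + z^6)·(1 + z + z^2 + z^3 + z^4)·(1 + z^2 + z^4 + z^6)·(1 + z + z^2); the count is [z^7].
(z + z^2 + z^3 + z^4 + z^5 + z^6) has coefficients 0,1,1,1,1,1,1 for degrees 0…6.
(1 + z + z^2 + z^3 + z^4) has coefficients 1,1,1,1,1,0,0,0 for degrees 0…7.
Multiplying by (1 + z^2 + z^4 + z^6) gives running coefficients 1,1,2,2,3,2,3,2 for degrees 0…7.
Finally multiplying by (1 + z + z^2), the product of all factors after the first has coefficients 1,2,4,5,7,7,8,7 for degrees 0…7.
[z^7] = 1·8 + 1·7 + 1·7 + 1·5 + 1·4 + 1·2 = 33.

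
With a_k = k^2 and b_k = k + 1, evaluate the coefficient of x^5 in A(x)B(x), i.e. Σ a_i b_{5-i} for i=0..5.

Write out a_i and b_{5-i} for i = 0,…,5 and sum the products.
Σ = 0·6 + 1·5 + 4·4 + 9·3 + 16·2 + 25·1 = 105.

105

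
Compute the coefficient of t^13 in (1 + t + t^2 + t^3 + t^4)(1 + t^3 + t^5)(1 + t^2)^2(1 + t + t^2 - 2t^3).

(1 + t + t^2 + t^3 + t^4) has coefficients 1,1,1,1,1 for degrees 0…4.
(1 + t^3 + t^5) has coefficients 1,0,0,1,0,1,0,0,0,0,0,0,0,0 for degrees 0…13.
Multiplying by (1 + t^2)^2 gives running coefficients 1,0,2,1,1,3,0,3,0,1,0,0,0,0 for degrees 0…13.
Finally multiplying by (1 + t + t^2 - 2t^3), the product of all factors after the first has coefficients 1,1,3,1,4,1,2,4,-3,4,-5,1,-2,0 for degrees 0…13.
[t^13] = 1·0 + 1·(-2) + 1·1 + 1·(-5) + 1·4 = -2.

-2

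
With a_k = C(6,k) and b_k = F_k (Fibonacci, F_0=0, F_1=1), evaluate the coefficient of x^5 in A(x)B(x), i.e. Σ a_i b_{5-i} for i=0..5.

88

The convolution is the x^5 coefficient of A(x)B(x).
Σ = 1·5 + 6·3 + 15·2 + 20·1 + 15·1 + 6·0 = 88.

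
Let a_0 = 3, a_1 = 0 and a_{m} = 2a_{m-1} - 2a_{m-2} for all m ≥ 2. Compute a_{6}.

The ordinary generating function has denominator 1 - 2x + 2x^2.
Iterating the recurrence: a_0,…,a_{6} = 3, 0, -6, -12, -12, 0, 24.

24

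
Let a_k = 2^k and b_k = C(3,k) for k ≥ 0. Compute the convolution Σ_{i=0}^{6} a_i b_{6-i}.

Write out a_i and b_{6-i} for i = 0,…,6 and sum the products.
Σ = 1·0 + 2·0 + 4·0 + 8·1 + 16·3 + 32·3 + 64·1 = 216.

216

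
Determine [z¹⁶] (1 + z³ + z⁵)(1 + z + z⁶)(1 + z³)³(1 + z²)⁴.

95

(1 + z³ + z⁵) has coefficients 1,0,0,1,0,1 for degrees 0…5.
(1 + z + z⁶) has coefficients 1,1,0,0,0,0,1,0,0,0,0,0,0,0,0,0,0 for degrees 0…16.
Multiplying by (1 + z³)³ gives running coefficients 1,1,0,3,3,0,4,3,0,4,1,0,3,0,0,1,0 for degrees 0…16.
Finally multiplying by (1 + z²)⁴, the product of all factors after the first has coefficients 1,1,4,7,9,18,20,25,35,29,37,37,26,36,22,20,22 for degrees 0…16.
[z¹⁶] = 1·22 + 1·36 + 1·37 = 95.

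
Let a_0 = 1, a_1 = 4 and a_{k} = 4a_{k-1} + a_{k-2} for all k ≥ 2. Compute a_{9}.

416020

The ordinary generating function has denominator 1 - 4t - t^2.
Iterating the recurrence: a_0,…,a_{9} = 1, 4, 17, 72, 305, 1292, 5473, 23184, 98209, 416020.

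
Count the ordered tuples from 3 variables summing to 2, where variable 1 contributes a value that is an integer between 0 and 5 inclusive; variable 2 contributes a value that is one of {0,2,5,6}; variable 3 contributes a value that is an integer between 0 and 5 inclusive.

4

The generating function for the choices is (1 + x + x² + x³ + x⁴ + x⁵)·(1 + x² + x⁵ + x⁶)·(1 + x + x² + x³ + x⁴ + x⁵); the count is [x²].
(1 + x + x² + x³ + x⁴ + x⁵) has coefficients 1,1,1 for degrees 0…2.
(1 + x² + x⁵ + x⁶) has coefficients 1,0,1 for degrees 0…2.
Finally multiplying by (1 + x + x² + x³ + x⁴ + x⁵), the product of all factors after the first has coefficients 1,1,2 for degrees 0…2.
[x²] = 1·2 + 1·1 + 1·1 = 4.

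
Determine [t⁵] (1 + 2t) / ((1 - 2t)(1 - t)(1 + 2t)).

Partial fractions give a closed form: a_n = (2)·2^n + (-1)·1^n.
At n = 5: a_5 = 63.

63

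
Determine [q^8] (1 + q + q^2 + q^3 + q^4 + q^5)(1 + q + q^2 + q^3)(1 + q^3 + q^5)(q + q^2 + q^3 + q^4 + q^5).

(1 + q + q^2 + q^3 + q^4 + q^5) has coefficients 1,1,1,1,1,1 for degrees 0…5.
(1 + q + q^2 + q^3) has coefficients 1,1,1,1,0,0,0,0,0 for degrees 0…8.
Multiplying by (1 + q^3 + q^5) gives running coefficients 1,1,1,2,1,2,2,1,1 for degrees 0…8.
Finally multiplying by (q + q^2 + q^3 + q^4 + q^5), the product of all factors after the first has coefficients 0,1,2,3,5,6,7,8,8 for degrees 0…8.
[q^8] = 1·8 + 1·8 + 1·7 + 1·6 + 1·5 + 1·3 = 37.

37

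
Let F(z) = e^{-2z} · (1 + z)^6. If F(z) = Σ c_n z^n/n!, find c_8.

-5888

The EGF product rule gives c_8 = Σ_{k_1+k_2=8} C(8; k_1,k_2) · ∏ g_i(k_i), where e^{-2z} gives (-2)^k; (1+z)^6 gives the falling factorial (6)_k.
g_1(k) for k = 0…8: 1, -2, 4, -8, 16, -32, 64, -128, 256.
g_2(k) for k = 0…8: 1, 6, 30, 120, 360, 720, 720, 0, 0.
c_8 = Σ_k C(8,k)·g_1(k)·g_2(8−k) = 28·4·720 + 56·(-8)·720 + 70·16·360 + 56·(-32)·120 + 28·64·30 + 8·(-128)·6 + 1·256·1 = 80640 − 322560 + 403200 − 215040 + 53760 − 6144 + 256 = -5888.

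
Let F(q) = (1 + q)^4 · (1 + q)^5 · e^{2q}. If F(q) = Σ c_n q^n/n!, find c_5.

72032

The EGF product rule gives c_5 = Σ_{k_1+k_2+k_3=5} C(5; k_1,k_2,k_3) · ∏ g_i(k_i), where (1+q)^4 gives the falling factorial (4)_k; (1+q)^5 gives the falling factorial (5)_k; e^{2q} gives (2)^k.
g_1(k) for k = 0…5: 1, 4, 12, 24, 24, 0.
g_2(k) for k = 0…5: 1, 5, 20, 60, 120, 120.
g_3(k) for k = 0…5: 1, 2, 4, 8, 16, 32.
First combine the last two factors: h(k) = Σ_j C(k,j)·g_2(j)·g_3(k−j) for k = 0…5: 1, 7, 44, 248, 1256, 5752.
c_5 = Σ_k C(5,k)·g_1(k)·h(5−k) = 1·1·5752 + 5·4·1256 + 10·12·248 + 10·24·44 + 5·24·7 = 5752 + 25120 + 29760 + 10560 + 840 = 72032.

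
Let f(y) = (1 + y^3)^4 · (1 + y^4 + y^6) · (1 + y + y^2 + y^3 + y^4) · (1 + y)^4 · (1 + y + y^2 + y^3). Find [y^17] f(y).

1230

(1 + y^3)^4 has coefficients 1,0,0,4,0,0,6,0,0,4,0,0,1 for degrees 0…12.
(1 + y^4 + y^6) has coefficients 1,0,0,0,1,0,1,0,0,0,0,0,0,0,0,0,0,0 for degrees 0…17.
Multiplying by (1 + y + y^2 + y^3 + y^4) gives running coefficients 1,1,1,1,2,1,2,2,2,1,1,0,0,0,0,0,0,0 for degrees 0…17.
Multiplying by (1 + y)^4 gives running coefficients 1,5,11,15,17,20,23,25,28,30,27,20,12,5,1,0,0,0 for degrees 0…17.
Finally multiplying by (1 + y + y^2 + y^3), the product of all factors after the first has coefficients 1,6,17,32,48,63,75,85,96,106,110,105,89,64,38,18,6,1 for degrees 0…17.
[y^17] = 1·1 + 4·38 + 6·105 + 4·96 + 1·63 = 1230.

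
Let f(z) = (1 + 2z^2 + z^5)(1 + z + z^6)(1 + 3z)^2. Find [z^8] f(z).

(1 + 2z^2 + z^5) has coefficients 1,0,2,0,0,1 for degrees 0…5.
(1 + z + z^6) has coefficients 1,1,0,0,0,0,1,0,0 for degrees 0…8.
Finally multiplying by (1 + 3z)^2, the product of all factors after the first has coefficients 1,7,15,9,0,0,1,6,9 for degrees 0…8.
[z^8] = 1·9 + 2·1 + 1·9 = 20.

20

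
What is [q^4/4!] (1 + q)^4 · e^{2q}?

The EGF product rule gives c_4 = Σ_{k_1+k_2=4} C(4; k_1,k_2) · ∏ g_i(k_i), where (1+q)^4 gives the falling factorial (4)_k; e^{2q} gives (2)^k.
g_1(k) for k = 0…4: 1, 4, 12, 24, 24.
g_2(k) for k = 0…4: 1, 2, 4, 8, 16.
c_4 = Σ_k C(4,k)·g_1(k)·g_2(4−k) = 1·1·16 + 4·4·8 + 6·12·4 + 4·24·2 + 1·24·1 = 16 + 128 + 288 + 192 + 24 = 648.

648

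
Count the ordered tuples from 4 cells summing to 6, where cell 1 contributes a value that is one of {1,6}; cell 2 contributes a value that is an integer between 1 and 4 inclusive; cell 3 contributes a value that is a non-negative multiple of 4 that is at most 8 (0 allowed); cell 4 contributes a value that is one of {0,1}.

2

The generating function for the choices is (t + t⁶)·(t + t² + t³ + t⁴)·(1 + t⁴ + t⁸)·(1 + t); the count is [t⁶].
(t + t⁶) has coefficients 0,1,0,0,0,0,1 for degrees 0…6.
(t + t² + t³ + t⁴) has coefficients 0,1,1,1,1,0,0 for degrees 0…6.
Multiplying by (1 + t⁴ + t⁸) gives running coefficients 0,1,1,1,1,1,1 for degrees 0…6.
Finally multiplying by (1 + t), the product of all factors after the first has coefficients 0,1,2,2,2,2,2 for degrees 0…6.
[t⁶] = 1·2 + 1·0 = 2.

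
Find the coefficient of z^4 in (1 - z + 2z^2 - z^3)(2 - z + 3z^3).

-2

(1 - z + 2z^2 - z^3) has coefficients 1,-1,2,-1 for degrees 0…3.
(2 - z + 3z^3) has coefficients 2,-1,0,3,0 for degrees 0…4.
[z^4] = 1·0 − 1·3 + 2·0 − 1·(-1) = -2.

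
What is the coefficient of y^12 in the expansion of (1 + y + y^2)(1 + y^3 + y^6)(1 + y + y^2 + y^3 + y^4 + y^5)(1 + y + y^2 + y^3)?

14

(1 + y + y^2) has coefficients 1,1,1 for degrees 0…2.
(1 + y^3 + y^6) has coefficients 1,0,0,1,0,0,1,0,0,0,0,0,0 for degrees 0…12.
Multiplying by (1 + y + y^2 + y^3 + y^4 + y^5) gives running coefficients 1,1,1,2,2,2,2,2,2,1,1,1,0 for degrees 0…12.
Finally multiplying by (1 + y + y^2 + y^3), the product of all factors after the first has coefficients 1,2,3,5,6,7,8,8,8,7,6,5,3 for degrees 0…12.
[y^12] = 1·3 + 1·5 + 1·6 = 14.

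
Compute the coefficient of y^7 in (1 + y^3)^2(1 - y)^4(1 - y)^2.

(1 + y^3)^2 has coefficients 1,0,0,2,0,0,1 for degrees 0…6.
(1 - y)^4 has coefficients 1,-4,6,-4,1,0,0,0 for degrees 0…7.
Finally multiplying by (1 - y)^2, the product of all factors after the first has coefficients 1,-6,15,-20,15,-6,1,0 for degrees 0…7.
[y^7] = 1·0 + 2·15 + 1·(-6) = 24.

24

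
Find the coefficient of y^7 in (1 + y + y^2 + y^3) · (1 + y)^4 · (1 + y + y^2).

(1 + y + y^2 + y^3) has coefficients 1,1,1,1 for degrees 0…3.
(1 + y)^4 has coefficients 1,4,6,4,1,0,0,0 for degrees 0…7.
Finally multiplying by (1 + y + y^2), the product of all factors after the first has coefficients 1,5,11,14,11,5,1,0 for degrees 0…7.
[y^7] = 1·0 + 1·1 + 1·5 + 1·11 = 17.

17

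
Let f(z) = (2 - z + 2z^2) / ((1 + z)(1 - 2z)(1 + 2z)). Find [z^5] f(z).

-73

Partial fractions give a closed form: a_n = (-5/3)·(-1)^n + (2/3)·2^n + (3)·(-2)^n.
At n = 5: a_5 = -73.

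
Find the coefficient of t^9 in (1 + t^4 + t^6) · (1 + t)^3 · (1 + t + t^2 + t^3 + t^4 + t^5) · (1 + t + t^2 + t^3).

63

(1 + t^4 + t^6) has coefficients 1,0,0,0,1,0,1 for degrees 0…6.
(1 + t)^3 has coefficients 1,3,3,1,0,0,0,0,0,0 for degrees 0…9.
Multiplying by (1 + t + t^2 + t^3 + t^4 + t^5) gives running coefficients 1,4,7,8,8,8,7,4,1,0 for degrees 0…9.
Finally multiplying by (1 + t + t^2 + t^3), the product of all factors after the first has coefficients 1,5,12,20,27,31,31,27,20,12 for degrees 0…9.
[t^9] = 1·12 + 1·31 + 1·20 = 63.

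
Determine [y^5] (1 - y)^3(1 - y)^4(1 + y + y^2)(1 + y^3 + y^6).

(1 - y)^3 has coefficients 1,-3,3,-1 for degrees 0…3.
(1 - y)^4 has coefficients 1,-4,6,-4,1,0 for degrees 0…5.
Multiplying by (1 + y + y^2) gives running coefficients 1,-3,3,-2,3,-3 for degrees 0…5.
Finally multiplying by (1 + y^3 + y^6), the product of all factors after the first has coefficients 1,-3,3,-1,0,0 for degrees 0…5.
[y^5] = 1·0 − 3·0 + 3·(-1) − 1·3 = -6.

-6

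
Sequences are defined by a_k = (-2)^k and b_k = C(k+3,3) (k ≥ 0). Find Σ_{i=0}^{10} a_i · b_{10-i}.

314

The convolution is the t^10 coefficient of A(t)B(t).
Σ = 1·286 − 2·220 + 4·165 − 8·120 + 16·84 − 32·56 + 64·35 − 128·20 + 256·10 − 512·4 + 1024·1 = 314.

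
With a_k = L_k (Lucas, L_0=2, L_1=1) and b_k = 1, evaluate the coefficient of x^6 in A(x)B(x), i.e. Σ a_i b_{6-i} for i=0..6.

46

This is [x^6] in the product of the two ordinary generating functions.
Σ = 2·1 + 1·1 + 3·1 + 4·1 + 7·1 + 11·1 + 18·1 = 46.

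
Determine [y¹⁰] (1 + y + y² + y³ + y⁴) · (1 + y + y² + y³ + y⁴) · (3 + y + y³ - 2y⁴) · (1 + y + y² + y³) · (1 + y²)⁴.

730

(1 + y + y² + y³ + y⁴) has coefficients 1,1,1,1,1 for degrees 0…4.
(1 + y + y² + y³ + y⁴) has coefficients 1,1,1,1,1,0,0,0,0,0,0 for degrees 0…10.
Multiplying by (3 + y + y³ - 2y⁴) gives running coefficients 3,4,4,5,3,0,-1,-1,-2,0,0 for degrees 0…10.
Multiplying by (1 + y + y² + y³) gives running coefficients 3,7,11,16,16,12,7,1,-4,-4,-3 for degrees 0…10.
Finally multiplying by (1 + y²)⁴, the product of all factors after the first has coefficients 3,7,23,44,78,118,149,173,167,143,98 for degrees 0…10.
[y¹⁰] = 1·98 + 1·143 + 1·167 + 1·173 + 1·149 = 730.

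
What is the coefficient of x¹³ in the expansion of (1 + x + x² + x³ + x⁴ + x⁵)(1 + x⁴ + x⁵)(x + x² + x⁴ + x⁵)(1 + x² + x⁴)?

20

(1 + x + x² + x³ + x⁴ + x⁵) has coefficients 1,1,1,1,1,1 for degrees 0…5.
(1 + x⁴ + x⁵) has coefficients 1,0,0,0,1,1,0,0,0,0,0,0,0,0 for degrees 0…13.
Multiplying by (x + x² + x⁴ + x⁵) gives running coefficients 0,1,1,0,1,2,2,1,1,2,1,0,0,0 for degrees 0…13.
Finally multiplying by (1 + x² + x⁴), the product of all factors after the first has coefficients 0,1,1,1,2,3,4,3,4,5,4,3,2,2 for degrees 0…13.
[x¹³] = 1·2 + 1·2 + 1·3 + 1·4 + 1·5 + 1·4 = 20.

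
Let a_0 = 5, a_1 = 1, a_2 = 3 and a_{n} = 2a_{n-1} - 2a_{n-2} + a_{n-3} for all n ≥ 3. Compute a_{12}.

5

The ordinary generating function has denominator 1 - 2y + 2y^2 - y^3.
Iterating the recurrence: a_0,…,a_{12} = 5, 1, 3, 9, 13, 11, 5, 1, 3, 9, 13, 11, 5.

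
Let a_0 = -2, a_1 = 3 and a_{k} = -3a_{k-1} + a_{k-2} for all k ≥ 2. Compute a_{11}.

The ordinary generating function has denominator 1 + 3q - q^2.
Iterating the recurrence: a_0,…,a_{11} = -2, 3, -11, 36, -119, 393, -1298, 4287, -14159, 46764, -154451, 510117.

510117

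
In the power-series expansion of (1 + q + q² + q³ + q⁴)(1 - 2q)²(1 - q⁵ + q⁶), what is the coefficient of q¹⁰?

(1 + q + q² + q³ + q⁴) has coefficients 1,1,1,1,1 for degrees 0…4.
(1 - 2q)² has coefficients 1,-4,4,0,0,0,0,0,0,0,0 for degrees 0…10.
Finally multiplying by (1 - q⁵ + q⁶), the product of all factors after the first has coefficients 1,-4,4,0,0,-1,5,-8,4,0,0 for degrees 0…10.
[q¹⁰] = 1·0 + 1·0 + 1·4 + 1·(-8) + 1·5 = 1.

1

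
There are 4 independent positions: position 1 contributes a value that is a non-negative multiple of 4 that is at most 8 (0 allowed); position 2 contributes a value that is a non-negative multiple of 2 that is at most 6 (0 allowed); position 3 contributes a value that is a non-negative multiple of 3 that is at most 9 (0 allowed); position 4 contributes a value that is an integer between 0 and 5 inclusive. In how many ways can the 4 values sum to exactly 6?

8

The generating function for the choices is (1 + z^4 + z^8)·(1 + z^2 + z^4 + z^6)·(1 + z^3 + z^6 + z^9)·(1 + z + z^2 + z^3 + z^4 + z^5); the count is [z^6].
(1 + z^4 + z^8) has coefficients 1,0,0,0,1,0,0 for degrees 0…6.
(1 + z^2 + z^4 + z^6) has coefficients 1,0,1,0,1,0,1 for degrees 0…6.
Multiplying by (1 + z^3 + z^6 + z^9) gives running coefficients 1,0,1,1,1,1,2 for degrees 0…6.
Finally multiplying by (1 + z + z^2 + z^3 + z^4 + z^5), the product of all factors after the first has coefficients 1,1,2,3,4,5,6 for degrees 0…6.
[z^6] = 1·6 + 1·2 = 8.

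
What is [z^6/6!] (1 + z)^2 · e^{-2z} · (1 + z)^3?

64

The EGF product rule gives c_6 = Σ_{k_1+k_2+k_3=6} C(6; k_1,k_2,k_3) · ∏ g_i(k_i), where (1+z)^2 gives the falling factorial (2)_k; e^{-2z} gives (-2)^k; (1+z)^3 gives the falling factorial (3)_k.
g_1(k) for k = 0…6: 1, 2, 2, 0, 0, 0, 0.
g_2(k) for k = 0…6: 1, -2, 4, -8, 16, -32, 64.
g_3(k) for k = 0…6: 1, 3, 6, 6, 0, 0, 0.
First combine the last two factors: h(k) = Σ_j C(k,j)·g_2(j)·g_3(k−j) for k = 0…6: 1, 1, -2, -2, 16, -32, -32.
c_6 = Σ_k C(6,k)·g_1(k)·h(6−k) = 1·1·(-32) + 6·2·(-32) + 15·2·16 = −32 − 384 + 480 = 64.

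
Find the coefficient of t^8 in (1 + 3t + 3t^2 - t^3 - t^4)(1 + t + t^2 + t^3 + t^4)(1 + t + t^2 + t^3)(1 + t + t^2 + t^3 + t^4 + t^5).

(1 + 3t + 3t^2 - t^3 - t^4) has coefficients 1,3,3,-1,-1 for degrees 0…4.
(1 + t + t^2 + t^3 + t^4) has coefficients 1,1,1,1,1,0,0,0,0 for degrees 0…8.
Multiplying by (1 + t + t^2 + t^3) gives running coefficients 1,2,3,4,4,3,2,1,0 for degrees 0…8.
Finally multiplying by (1 + t + t^2 + t^3 + t^4 + t^5), the product of all factors after the first has coefficients 1,3,6,10,14,17,18,17,14 for degrees 0…8.
[t^8] = 1·14 + 3·17 + 3·18 − 1·17 − 1·14 = 88.

88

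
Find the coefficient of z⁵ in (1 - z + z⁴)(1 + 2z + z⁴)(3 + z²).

3

(1 - z + z⁴) has coefficients 1,-1,0,0,1 for degrees 0…4.
(1 + 2z + z⁴) has coefficients 1,2,0,0,1,0 for degrees 0…5.
Finally multiplying by (3 + z²), the product of all factors after the first has coefficients 3,6,1,2,3,0 for degrees 0…5.
[z⁵] = 1·0 − 1·3 + 1·6 = 3.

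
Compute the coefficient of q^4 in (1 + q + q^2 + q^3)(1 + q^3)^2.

(1 + q + q^2 + q^3) has coefficients 1,1,1,1 for degrees 0…3.
(1 + q^3)^2 has coefficients 1,0,0,2,0 for degrees 0…4.
[q^4] = 1·0 + 1·2 + 1·0 + 1·0 = 2.

2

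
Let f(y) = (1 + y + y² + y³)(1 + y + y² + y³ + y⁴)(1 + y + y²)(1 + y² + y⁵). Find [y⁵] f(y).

21

(1 + y + y² + y³) has coefficients 1,1,1,1 for degrees 0…3.
(1 + y + y² + y³ + y⁴) has coefficients 1,1,1,1,1,0 for degrees 0…5.
Multiplying by (1 + y + y²) gives running coefficients 1,2,3,3,3,2 for degrees 0…5.
Finally multiplying by (1 + y² + y⁵), the product of all factors after the first has coefficients 1,2,4,5,6,6 for degrees 0…5.
[y⁵] = 1·6 + 1·6 + 1·5 + 1·4 = 21.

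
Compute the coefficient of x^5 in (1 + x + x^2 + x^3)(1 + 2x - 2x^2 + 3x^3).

(1 + x + x^2 + x^3) has coefficients 1,1,1,1 for degrees 0…3.
(1 + 2x - 2x^2 + 3x^3) has coefficients 1,2,-2,3,0,0 for degrees 0…5.
[x^5] = 1·0 + 1·0 + 1·3 + 1·(-2) = 1.

1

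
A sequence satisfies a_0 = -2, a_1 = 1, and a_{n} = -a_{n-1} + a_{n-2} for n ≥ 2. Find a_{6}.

The ordinary generating function has denominator 1 + z - z^2.
Iterating the recurrence: a_0,…,a_{6} = -2, 1, -3, 4, -7, 11, -18.

-18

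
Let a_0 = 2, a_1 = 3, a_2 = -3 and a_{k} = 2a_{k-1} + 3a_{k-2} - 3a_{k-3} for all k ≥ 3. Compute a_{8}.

-1113

The ordinary generating function has denominator 1 - 2x - 3x^2 + 3x^3.
Iterating the recurrence: a_0,…,a_{8} = 2, 3, -3, -3, -24, -48, -159, -390, -1113.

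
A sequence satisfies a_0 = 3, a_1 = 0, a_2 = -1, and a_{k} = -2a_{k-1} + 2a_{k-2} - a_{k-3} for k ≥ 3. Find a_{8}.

The ordinary generating function has denominator 1 + 2x - 2x^2 + x^3.
Iterating the recurrence: a_0,…,a_{8} = 3, 0, -1, -1, 0, -1, 3, -8, 23.

23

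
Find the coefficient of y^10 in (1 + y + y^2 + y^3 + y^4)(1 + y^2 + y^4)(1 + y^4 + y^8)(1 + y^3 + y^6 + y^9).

12

(1 + y + y^2 + y^3 + y^4) has coefficients 1,1,1,1,1 for degrees 0…4.
(1 + y^2 + y^4) has coefficients 1,0,1,0,1,0,0,0,0,0,0 for degrees 0…10.
Multiplying by (1 + y^4 + y^8) gives running coefficients 1,0,1,0,2,0,1,0,2,0,1 for degrees 0…10.
Finally multiplying by (1 + y^3 + y^6 + y^9), the product of all factors after the first has coefficients 1,0,1,1,2,1,2,2,3,2,3 for degrees 0…10.
[y^10] = 1·3 + 1·2 + 1·3 + 1·2 + 1·2 = 12.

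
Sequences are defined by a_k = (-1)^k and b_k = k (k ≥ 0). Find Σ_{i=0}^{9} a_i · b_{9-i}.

This is [x^9] in the product of the two ordinary generating functions.
Σ = 1·9 − 1·8 + 1·7 − 1·6 + 1·5 − 1·4 + 1·3 − 1·2 + 1·1 − 1·0 = 5.

5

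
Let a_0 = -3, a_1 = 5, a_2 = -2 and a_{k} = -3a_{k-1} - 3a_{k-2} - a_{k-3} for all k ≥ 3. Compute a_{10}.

202

The ordinary generating function has denominator 1 + 3z + 3z^2 + z^3.
Iterating the recurrence: a_0,…,a_{10} = -3, 5, -2, -6, 19, -37, 60, -88, 121, -159, 202.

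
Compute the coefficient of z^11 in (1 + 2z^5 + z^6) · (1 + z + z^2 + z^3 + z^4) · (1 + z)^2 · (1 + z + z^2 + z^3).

39

(1 + 2z^5 + z^6) has coefficients 1,0,0,0,0,2,1 for degrees 0…6.
(1 + z + z^2 + z^3 + z^4) has coefficients 1,1,1,1,1,0,0,0,0,0,0,0 for degrees 0…11.
Multiplying by (1 + z)^2 gives running coefficients 1,3,4,4,4,3,1,0,0,0,0,0 for degrees 0…11.
Finally multiplying by (1 + z + z^2 + z^3), the product of all factors after the first has coefficients 1,4,8,12,15,15,12,8,4,1,0,0 for degrees 0…11.
[z^11] = 1·0 + 2·12 + 1·15 = 39.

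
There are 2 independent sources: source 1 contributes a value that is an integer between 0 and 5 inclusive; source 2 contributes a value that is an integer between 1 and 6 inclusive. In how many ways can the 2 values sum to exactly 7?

5

The generating function for the choices is (1 + y + y^2 + y^3 + y^4 + y^5)·(y + y^2 + y^3 + y^4 + y^5 + y^6); the count is [y^7].
(1 + y + y^2 + y^3 + y^4 + y^5) has coefficients 1,1,1,1,1,1 for degrees 0…5.
(y + y^2 + y^3 + y^4 + y^5 + y^6) has coefficients 0,1,1,1,1,1,1,0 for degrees 0…7.
[y^7] = 1·0 + 1·1 + 1·1 + 1·1 + 1·1 + 1·1 = 5.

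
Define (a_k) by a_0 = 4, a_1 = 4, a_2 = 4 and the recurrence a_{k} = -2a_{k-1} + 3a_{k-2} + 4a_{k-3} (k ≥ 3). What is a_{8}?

-1196

The ordinary generating function has denominator 1 + 2x - 3x^2 - 4x^3.
Iterating the recurrence: a_0,…,a_{8} = 4, 4, 4, 20, -12, 100, -156, 564, -1196.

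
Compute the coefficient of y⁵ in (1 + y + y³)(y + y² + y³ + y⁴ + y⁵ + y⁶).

(1 + y + y³) has coefficients 1,1,0,1 for degrees 0…3.
(y + y² + y³ + y⁴ + y⁵ + y⁶) has coefficients 0,1,1,1,1,1 for degrees 0…5.
[y⁵] = 1·1 + 1·1 + 1·1 = 3.

3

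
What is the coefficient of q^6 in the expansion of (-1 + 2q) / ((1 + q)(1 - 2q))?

The denominator gives the recurrence a_n = a_(n−1) + 2a_(n−2) for n ≥ 2; the numerator fixes a_0 = -1, a_1 = 1.
Iterating: -1, 1, -1, 1, -1, 1, -1, so a_6 = -1.

-1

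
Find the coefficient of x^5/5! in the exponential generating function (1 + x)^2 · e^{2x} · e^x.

1593

The EGF product rule gives c_5 = Σ_{k_1+k_2+k_3=5} C(5; k_1,k_2,k_3) · ∏ g_i(k_i), where (1+x)^2 gives the falling factorial (2)_k; e^{2x} gives (2)^k; e^x gives (1)^k.
g_1(k) for k = 0…5: 1, 2, 2, 0, 0, 0.
g_2(k) for k = 0…5: 1, 2, 4, 8, 16, 32.
g_3(k) for k = 0…5: 1, 1, 1, 1, 1, 1.
First combine the last two factors: h(k) = Σ_j C(k,j)·g_2(j)·g_3(k−j) for k = 0…5: 1, 3, 9, 27, 81, 243.
c_5 = Σ_k C(5,k)·g_1(k)·h(5−k) = 1·1·243 + 5·2·81 + 10·2·27 = 243 + 810 + 540 = 1593.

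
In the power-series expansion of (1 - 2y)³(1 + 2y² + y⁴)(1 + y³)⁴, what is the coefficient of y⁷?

56

(1 - 2y)³ has coefficients 1,-6,12,-8 for degrees 0…3.
(1 + 2y² + y⁴) has coefficients 1,0,2,0,1,0,0,0 for degrees 0…7.
Finally multiplying by (1 + y³)⁴, the product of all factors after the first has coefficients 1,0,2,4,1,8,6,4 for degrees 0…7.
[y⁷] = 1·4 − 6·6 + 12·8 − 8·1 = 56.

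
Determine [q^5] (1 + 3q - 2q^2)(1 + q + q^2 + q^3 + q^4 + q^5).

2

(1 + 3q - 2q^2) has coefficients 1,3,-2 for degrees 0…2.
(1 + q + q^2 + q^3 + q^4 + q^5) has coefficients 1,1,1,1,1,1 for degrees 0…5.
[q^5] = 1·1 + 3·1 − 2·1 = 2.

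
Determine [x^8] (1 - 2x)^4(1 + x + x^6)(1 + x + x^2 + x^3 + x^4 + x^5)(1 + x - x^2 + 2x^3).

(1 - 2x)^4 has coefficients 1,-8,24,-32,16 for degrees 0…4.
(1 + x + x^6) has coefficients 1,1,0,0,0,0,1,0,0 for degrees 0…8.
Multiplying by (1 + x + x^2 + x^3 + x^4 + x^5) gives running coefficients 1,2,2,2,2,2,2,1,1 for degrees 0…8.
Finally multiplying by (1 + x - x^2 + 2x^3), the product of all factors after the first has coefficients 1,3,3,4,6,6,6,5,4 for degrees 0…8.
[x^8] = 1·4 − 8·5 + 24·6 − 32·6 + 16·6 = 12.

12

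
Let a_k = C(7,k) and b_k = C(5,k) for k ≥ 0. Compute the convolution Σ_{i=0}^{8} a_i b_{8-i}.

495

Write out a_i and b_{8-i} for i = 0,…,8 and sum the products.
Σ = 1·0 + 7·0 + 21·0 + 35·1 + 35·5 + 21·10 + 7·10 + 1·5 + 0·1 = 495.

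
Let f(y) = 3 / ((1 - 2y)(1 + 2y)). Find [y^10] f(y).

Partial fractions give a closed form: a_n = (3/2)·2^n + (3/2)·(-2)^n.
At n = 10: a_10 = 3072.

3072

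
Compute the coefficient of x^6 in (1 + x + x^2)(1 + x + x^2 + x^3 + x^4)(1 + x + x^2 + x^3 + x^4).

(1 + x + x^2) has coefficients 1,1,1 for degrees 0…2.
(1 + x + x^2 + x^3 + x^4) has coefficients 1,1,1,1,1,0,0 for degrees 0…6.
Finally multiplying by (1 + x + x^2 + x^3 + x^4), the product of all factors after the first has coefficients 1,2,3,4,5,4,3 for degrees 0…6.
[x^6] = 1·3 + 1·4 + 1·5 = 12.

12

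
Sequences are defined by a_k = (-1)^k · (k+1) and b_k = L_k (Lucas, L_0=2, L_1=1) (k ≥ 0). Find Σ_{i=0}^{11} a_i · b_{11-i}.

Write out a_i and b_{11-i} for i = 0,…,11 and sum the products.
Σ = 1·199 − 2·123 + 3·76 − 4·47 + 5·29 − 6·18 + 7·11 − 8·7 + 9·4 − 10·3 + 11·1 − 12·2 = 44.

44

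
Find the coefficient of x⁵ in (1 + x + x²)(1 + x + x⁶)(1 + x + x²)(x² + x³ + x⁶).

(1 + x + x²) has coefficients 1,1,1 for degrees 0…2.
(1 + x + x⁶) has coefficients 1,1,0,0,0,0 for degrees 0…5.
Multiplying by (1 + x + x²) gives running coefficients 1,2,2,1,0,0 for degrees 0…5.
Finally multiplying by (x² + x³ + x⁶), the product of all factors after the first has coefficients 0,0,1,3,4,3 for degrees 0…5.
[x⁵] = 1·3 + 1·4 + 1·3 = 10.

10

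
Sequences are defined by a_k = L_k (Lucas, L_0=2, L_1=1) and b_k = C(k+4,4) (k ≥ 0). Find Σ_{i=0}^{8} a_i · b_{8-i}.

3791

The convolution is the t^8 coefficient of A(t)B(t).
Σ = 2·495 + 1·330 + 3·210 + 4·126 + 7·70 + 11·35 + 18·15 + 29·5 + 47·1 = 3791.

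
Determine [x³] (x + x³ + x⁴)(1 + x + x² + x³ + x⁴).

(x + x³ + x⁴) has coefficients 0,1,0,1 for degrees 0…3.
(1 + x + x² + x³ + x⁴) has coefficients 1,1,1,1 for degrees 0…3.
[x³] = 1·1 + 1·1 = 2.

2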